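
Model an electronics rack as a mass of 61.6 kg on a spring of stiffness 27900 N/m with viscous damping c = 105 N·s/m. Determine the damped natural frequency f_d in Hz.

3.38 Hz

ω_n = √(k/m) = √(27900/61.6) = 21.28 rad/s.
Critical damping c_c = 2√(k·m) = 2√(27900 × 61.6) = 2622 N·s/m, so ζ = c/c_c = 105/2622 = 0.04005.
ω_d = ω_n√(1 − ζ²) = 21.28 × √(1 − 0.00160) = 21.26 rad/s.
f_d = ω_d/(2π) = 3.384 Hz.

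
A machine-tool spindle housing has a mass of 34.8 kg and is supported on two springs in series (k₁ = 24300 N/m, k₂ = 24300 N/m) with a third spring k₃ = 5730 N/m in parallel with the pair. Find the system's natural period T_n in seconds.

Series pair: k_s = k₁k₂/(k₁+k₂) = (24300)(24300)/(24300 + 24300) = 12150 N/m. In parallel with k₃: k_eq = 12150 + 5730 = 17880 N/m.
ω_n = √(k_eq/m) = √(17880/34.8) = √513.8 = 22.67 rad/s.
T_n = 2π/ω_n = 6.283/22.67 = 0.2772 s.

0.277 s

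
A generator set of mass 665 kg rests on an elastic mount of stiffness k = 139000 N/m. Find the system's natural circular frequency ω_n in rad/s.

ω_n = √(k/m) = √(139000/665) = √209.0 = 14.46 rad/s.

14.5 rad/s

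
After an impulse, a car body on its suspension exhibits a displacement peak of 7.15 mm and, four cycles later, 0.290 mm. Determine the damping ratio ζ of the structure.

Logarithmic decrement δ = (1/n)·ln(x₀/x_n) = (1/4)·ln(7.15/0.290) = (1/4)·ln(24.66) = 0.8012.
ζ = δ/√(4π² + δ²) = 0.8012/√(39.48 + 0.642) = 0.8012/6.334 = 0.1265.

0.126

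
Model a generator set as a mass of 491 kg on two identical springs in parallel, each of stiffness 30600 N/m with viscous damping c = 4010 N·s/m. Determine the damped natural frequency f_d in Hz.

Parallel springs add: k_eq = 2 × 30600 = 61200 N/m.
ω_n = √(k_eq/m) = √(61200/491) = 11.16 rad/s.
Critical damping c_c = 2√(k_eq·m) = 2√(61200 × 491) = 10960 N·s/m, so ζ = c/c_c = 4010/10960 = 0.3658.
ω_d = ω_n√(1 − ζ²) = 11.16 × √(1 − 0.134) = 10.39 rad/s.
f_d = ω_d/(2π) = 1.654 Hz.

1.65 Hz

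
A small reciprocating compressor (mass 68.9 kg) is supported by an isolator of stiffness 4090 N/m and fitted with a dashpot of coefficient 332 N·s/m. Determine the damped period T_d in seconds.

0.859 s

ω_n = √(k/m) = √(4090/68.9) = 7.705 rad/s.
Critical damping c_c = 2√(k·m) = 2√(4090 × 68.9) = 1062 N·s/m, so ζ = c/c_c = 332/1062 = 0.3127.
ω_d = ω_n√(1 − ζ²) = 7.705 × √(1 − 0.0978) = 7.318 rad/s.
T_d = 2π/ω_d = 0.8586 s.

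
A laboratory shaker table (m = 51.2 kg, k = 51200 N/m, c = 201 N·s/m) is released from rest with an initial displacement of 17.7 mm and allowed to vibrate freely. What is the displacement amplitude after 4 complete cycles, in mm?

3.71 mm

ζ = c/(2√(km)) = 201/(2√(51200 × 51.2)) = 201/3238 = 0.06207.
Logarithmic decrement δ = 2πζ/√(1 − ζ²) = 2π × 0.06207/√(1 − 0.00385) = 0.3908.
After n cycles, x_n/x₀ = e^(−nδ), so x_4 = 17.7 × e^(−4 × 0.3908) = 17.7 × 0.2095 = 3.708 mm.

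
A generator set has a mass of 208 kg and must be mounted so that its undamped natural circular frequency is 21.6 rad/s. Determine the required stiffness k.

97000 N/m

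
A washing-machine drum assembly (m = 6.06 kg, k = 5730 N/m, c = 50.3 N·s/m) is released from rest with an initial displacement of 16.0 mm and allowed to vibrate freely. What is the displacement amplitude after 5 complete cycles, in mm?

0.222 mm

ζ = c/(2√(km)) = 50.3/(2√(5730 × 6.06)) = 50.3/372.7 = 0.1350.
Logarithmic decrement δ = 2πζ/√(1 − ζ²) = 2π × 0.1350/√(1 − 0.0182) = 0.8558.
After n cycles, x_n/x₀ = e^(−nδ), so x_5 = 16.0 × e^(−5 × 0.8558) = 16.0 × 0.01385 = 0.2217 mm.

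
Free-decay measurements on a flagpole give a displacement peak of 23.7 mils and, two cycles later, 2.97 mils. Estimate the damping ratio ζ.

Logarithmic decrement δ = (1/n)·ln(x₀/x_n) = (1/2)·ln(23.7/2.97) = (1/2)·ln(7.980) = 1.038.
ζ = δ/√(4π² + δ²) = 1.038/√(39.48 + 1.08) = 1.038/6.368 = 0.1631.

0.163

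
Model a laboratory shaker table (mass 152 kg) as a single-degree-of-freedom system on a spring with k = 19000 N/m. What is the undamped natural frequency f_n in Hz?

ω_n = √(k/m) = √(19000/152) = √125.0 = 11.18 rad/s.
f_n = ω_n/(2π) = 11.18/6.283 = 1.779 Hz.

1.78 Hz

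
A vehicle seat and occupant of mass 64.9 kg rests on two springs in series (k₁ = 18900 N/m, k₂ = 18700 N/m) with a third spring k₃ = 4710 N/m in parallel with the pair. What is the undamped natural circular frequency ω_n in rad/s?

14.7 rad/s

Series pair: k_s = k₁k₂/(k₁+k₂) = (18900)(18700)/(18900 + 18700) = 9400 N/m. In parallel with k₃: k_eq = 9400 + 4710 = 14110 N/m.
ω_n = √(k_eq/m) = √(14110/64.9) = √217.4 = 14.74 rad/s.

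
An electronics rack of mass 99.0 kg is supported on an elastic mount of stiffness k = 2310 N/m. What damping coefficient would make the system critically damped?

c_c = 2√(k·m) = 2√(2310 × 99.0) = 2 × 478.2 = 956.4 N·s/m.

956 N·s/m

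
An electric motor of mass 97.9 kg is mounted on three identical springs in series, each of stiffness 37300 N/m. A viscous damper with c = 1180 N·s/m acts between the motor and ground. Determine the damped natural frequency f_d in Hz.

Series springs: 1/k_eq = 3/37300, so k_eq = 37300/3 = 12430 N/m.
ω_n = √(k_eq/m) = √(12430/97.9) = 11.27 rad/s.
Critical damping c_c = 2√(k_eq·m) = 2√(12430 × 97.9) = 2207 N·s/m, so ζ = c/c_c = 1180/2207 = 0.5348.
ω_d = ω_n√(1 − ζ²) = 11.27 × √(1 − 0.286) = 9.523 rad/s.
f_d = ω_d/(2π) = 1.516 Hz.

1.52 Hz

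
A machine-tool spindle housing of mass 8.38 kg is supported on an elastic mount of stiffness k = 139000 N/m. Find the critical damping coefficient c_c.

2160 N·s/m

c_c = 2√(k·m) = 2√(139000 × 8.38) = 2 × 1079 = 2159 N·s/m.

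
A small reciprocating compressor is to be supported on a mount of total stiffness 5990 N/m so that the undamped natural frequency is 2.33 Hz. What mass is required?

ω_n = 2πf_n = 2π × 2.33 = 14.64 rad/s.
m = k/ω_n² = 5990/14.64² = 5990/214.3 = 27.95 kg.

27.9 kg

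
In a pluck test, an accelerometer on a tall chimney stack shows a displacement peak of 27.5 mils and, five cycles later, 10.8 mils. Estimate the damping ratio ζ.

Logarithmic decrement δ = (1/n)·ln(x₀/x_n) = (1/5)·ln(27.5/10.8) = (1/5)·ln(2.546) = 0.1869.
ζ = δ/√(4π² + δ²) = 0.1869/√(39.48 + 0.0349) = 0.1869/6.286 = 0.02974.

0.0297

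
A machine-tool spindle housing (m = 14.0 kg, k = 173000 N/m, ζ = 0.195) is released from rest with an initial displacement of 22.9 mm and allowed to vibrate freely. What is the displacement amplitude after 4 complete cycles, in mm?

Logarithmic decrement δ = 2πζ/√(1 − ζ²) = 2π × 0.1950/√(1 − 0.0380) = 1.249.
After n cycles, x_n/x₀ = e^(−nδ), so x_4 = 22.9 × e^(−4 × 1.249) = 22.9 × 0.006759 = 0.1548 mm.

0.155 mm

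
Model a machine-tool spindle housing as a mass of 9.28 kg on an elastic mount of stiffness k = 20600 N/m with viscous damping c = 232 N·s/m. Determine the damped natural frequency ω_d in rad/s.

45.4 rad/s

ω_n = √(k/m) = √(20600/9.28) = 47.12 rad/s.
Critical damping c_c = 2√(k·m) = 2√(20600 × 9.28) = 874.5 N·s/m, so ζ = c/c_c = 232/874.5 = 0.2653.
ω_d = ω_n√(1 − ζ²) = 47.12 × √(1 − 0.0704) = 45.43 rad/s.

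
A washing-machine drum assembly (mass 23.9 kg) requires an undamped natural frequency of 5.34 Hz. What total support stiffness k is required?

ω_n = 2πf_n = 2π × 5.34 = 33.55 rad/s.
k = m·ω_n² = 23.9 × 33.55² = 23.9 × 1126 = 26910 N/m.

26900 N/m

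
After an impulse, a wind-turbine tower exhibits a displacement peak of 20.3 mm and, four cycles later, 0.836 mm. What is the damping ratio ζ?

Logarithmic decrement δ = (1/n)·ln(x₀/x_n) = (1/4)·ln(20.3/0.836) = (1/4)·ln(24.28) = 0.7974.
ζ = δ/√(4π² + δ²) = 0.7974/√(39.48 + 0.636) = 0.7974/6.334 = 0.1259.

0.126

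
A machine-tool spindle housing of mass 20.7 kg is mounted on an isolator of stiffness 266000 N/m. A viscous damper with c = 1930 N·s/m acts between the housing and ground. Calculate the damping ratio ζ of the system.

0.411

ω_n = √(k/m) = √(266000/20.7) = 113.4 rad/s.
Critical damping c_c = 2√(k·m) = 2√(266000 × 20.7) = 4693 N·s/m, so ζ = c/c_c = 1930/4693 = 0.4112.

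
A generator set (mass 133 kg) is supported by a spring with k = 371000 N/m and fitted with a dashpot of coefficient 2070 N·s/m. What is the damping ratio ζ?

0.147

ω_n = √(k/m) = √(371000/133) = 52.82 rad/s.
Critical damping c_c = 2√(k·m) = 2√(371000 × 133) = 14050 N·s/m, so ζ = c/c_c = 2070/14050 = 0.1473.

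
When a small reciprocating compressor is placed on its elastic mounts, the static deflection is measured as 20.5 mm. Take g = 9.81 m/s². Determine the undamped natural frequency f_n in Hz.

3.48 Hz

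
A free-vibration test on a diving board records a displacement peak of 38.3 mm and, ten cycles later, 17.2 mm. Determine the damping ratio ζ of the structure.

Logarithmic decrement δ = (1/n)·ln(x₀/x_n) = (1/10)·ln(38.3/17.2) = (1/10)·ln(2.227) = 0.08005.
ζ = δ/√(4π² + δ²) = 0.08005/√(39.48 + 0.00641) = 0.08005/6.284 = 0.01274.

0.0127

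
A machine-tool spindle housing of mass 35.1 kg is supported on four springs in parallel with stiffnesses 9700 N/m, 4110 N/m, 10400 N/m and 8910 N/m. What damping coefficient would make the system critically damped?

2160 N·s/m

Parallel springs add: k_eq = 9700 + 4110 + 10400 + 8910 = 33120 N/m.
c_c = 2√(k_eq·m) = 2√(33120 × 35.1) = 2 × 1078 = 2156 N·s/m.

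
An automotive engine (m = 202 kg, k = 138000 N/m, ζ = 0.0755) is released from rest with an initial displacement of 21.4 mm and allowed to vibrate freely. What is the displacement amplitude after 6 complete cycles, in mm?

Logarithmic decrement δ = 2πζ/√(1 − ζ²) = 2π × 0.07550/√(1 − 0.00570) = 0.4757.
After n cycles, x_n/x₀ = e^(−nδ), so x_6 = 21.4 × e^(−6 × 0.4757) = 21.4 × 0.05759 = 1.232 mm.

1.23 mm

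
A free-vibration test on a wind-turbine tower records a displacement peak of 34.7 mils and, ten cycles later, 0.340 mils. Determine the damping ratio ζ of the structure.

Logarithmic decrement δ = (1/n)·ln(x₀/x_n) = (1/10)·ln(34.7/0.340) = (1/10)·ln(102.1) = 0.4626.
ζ = δ/√(4π² + δ²) = 0.4626/√(39.48 + 0.214) = 0.4626/6.300 = 0.07342.

0.0734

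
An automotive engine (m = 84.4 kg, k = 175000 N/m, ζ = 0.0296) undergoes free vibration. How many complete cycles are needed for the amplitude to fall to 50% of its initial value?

Logarithmic decrement δ = 2πζ/√(1 − ζ²) = 2π × 0.02960/√(1 − 0.000876) = 0.1861.
x_n/x₀ = e^(−nδ) ≤ 0.5; take ln: n ≥ ln(1/0.5)/δ = 0.6931/0.1861 = 3.725.
So 4 complete cycles are required.

4 cycles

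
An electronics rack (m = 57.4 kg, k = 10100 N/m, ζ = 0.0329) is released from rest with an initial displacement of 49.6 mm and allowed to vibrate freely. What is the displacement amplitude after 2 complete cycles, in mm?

32.8 mm

Logarithmic decrement δ = 2πζ/√(1 − ζ²) = 2π × 0.03290/√(1 − 0.00108) = 0.2068.
After n cycles, x_n/x₀ = e^(−nδ), so x_2 = 49.6 × e^(−2 × 0.2068) = 49.6 × 0.6612 = 32.80 mm.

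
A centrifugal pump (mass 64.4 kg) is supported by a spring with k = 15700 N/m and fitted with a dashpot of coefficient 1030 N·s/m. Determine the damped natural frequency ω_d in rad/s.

13.4 rad/s

ω_n = √(k/m) = √(15700/64.4) = 15.61 rad/s.
Critical damping c_c = 2√(k·m) = 2√(15700 × 64.4) = 2011 N·s/m, so ζ = c/c_c = 1030/2011 = 0.5122.
ω_d = ω_n√(1 − ζ²) = 15.61 × √(1 − 0.262) = 13.41 rad/s.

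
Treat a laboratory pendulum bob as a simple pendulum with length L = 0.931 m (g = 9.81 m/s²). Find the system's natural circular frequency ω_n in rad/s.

3.25 rad/s

For a simple pendulum ω_n = √(g/L) = √(9.81/0.931) = √10.54 = 3.246 rad/s.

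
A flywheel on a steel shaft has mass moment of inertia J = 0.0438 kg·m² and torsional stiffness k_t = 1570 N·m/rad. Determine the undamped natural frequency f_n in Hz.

ω_n = √(k_t/J) = √(1570/0.0438) = √35840 = 189.3 rad/s.
f_n = ω_n/(2π) = 189.3/6.283 = 30.13 Hz.

30.1 Hz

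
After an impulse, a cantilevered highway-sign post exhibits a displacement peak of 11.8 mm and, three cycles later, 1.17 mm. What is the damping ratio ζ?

0.122

Logarithmic decrement δ = (1/n)·ln(x₀/x_n) = (1/3)·ln(11.8/1.17) = (1/3)·ln(10.09) = 0.7704.
ζ = δ/√(4π² + δ²) = 0.7704/√(39.48 + 0.593) = 0.7704/6.330 = 0.1217.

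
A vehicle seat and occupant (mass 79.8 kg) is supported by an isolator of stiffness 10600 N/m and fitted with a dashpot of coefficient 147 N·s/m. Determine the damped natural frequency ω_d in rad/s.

11.5 rad/s

ω_n = √(k/m) = √(10600/79.8) = 11.53 rad/s.
Critical damping c_c = 2√(k·m) = 2√(10600 × 79.8) = 1839 N·s/m, so ζ = c/c_c = 147/1839 = 0.07992.
ω_d = ω_n√(1 − ζ²) = 11.53 × √(1 − 0.00639) = 11.49 rad/s.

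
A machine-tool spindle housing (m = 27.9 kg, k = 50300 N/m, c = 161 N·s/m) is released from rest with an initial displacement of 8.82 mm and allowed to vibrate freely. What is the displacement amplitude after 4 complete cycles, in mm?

1.59 mm

ζ = c/(2√(km)) = 161/(2√(50300 × 27.9)) = 161/2369 = 0.06795.
Logarithmic decrement δ = 2πζ/√(1 − ζ²) = 2π × 0.06795/√(1 − 0.00462) = 0.4280.
After n cycles, x_n/x₀ = e^(−nδ), so x_4 = 8.82 × e^(−4 × 0.4280) = 8.82 × 0.1805 = 1.592 mm.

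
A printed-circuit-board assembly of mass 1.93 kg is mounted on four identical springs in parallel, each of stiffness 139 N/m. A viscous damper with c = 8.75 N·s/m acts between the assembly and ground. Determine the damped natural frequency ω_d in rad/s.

16.8 rad/s

Parallel springs add: k_eq = 4 × 139 = 556.0 N/m.
ω_n = √(k_eq/m) = √(556.0/1.93) = 16.97 rad/s.
Critical damping c_c = 2√(k_eq·m) = 2√(556.0 × 1.93) = 65.52 N·s/m, so ζ = c/c_c = 8.75/65.52 = 0.1336.
ω_d = ω_n√(1 − ζ²) = 16.97 × √(1 − 0.0178) = 16.82 rad/s.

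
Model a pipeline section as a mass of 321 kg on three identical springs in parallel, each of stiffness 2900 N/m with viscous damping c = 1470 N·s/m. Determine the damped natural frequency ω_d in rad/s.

4.68 rad/s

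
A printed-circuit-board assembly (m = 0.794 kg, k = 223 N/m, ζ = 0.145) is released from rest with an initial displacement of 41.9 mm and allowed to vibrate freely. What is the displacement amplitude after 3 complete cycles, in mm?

2.65 mm

Logarithmic decrement δ = 2πζ/√(1 − ζ²) = 2π × 0.1450/√(1 − 0.0210) = 0.9208.
After n cycles, x_n/x₀ = e^(−nδ), so x_3 = 41.9 × e^(−3 × 0.9208) = 41.9 × 0.06314 = 2.646 mm.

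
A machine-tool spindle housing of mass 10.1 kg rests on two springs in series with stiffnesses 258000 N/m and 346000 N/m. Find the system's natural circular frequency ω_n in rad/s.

121 rad/s

Series springs: 1/k_eq = 1/258000 + 1/346000 = 6.766×10^-6, so k_eq = 147800 N/m.
ω_n = √(k_eq/m) = √(147800/10.1) = √14630 = 121.0 rad/s.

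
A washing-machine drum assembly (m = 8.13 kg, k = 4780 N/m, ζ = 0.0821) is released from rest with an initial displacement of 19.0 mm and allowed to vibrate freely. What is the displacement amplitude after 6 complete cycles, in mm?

0.851 mm

Logarithmic decrement δ = 2πζ/√(1 − ζ²) = 2π × 0.08210/√(1 − 0.00674) = 0.5176.
After n cycles, x_n/x₀ = e^(−nδ), so x_6 = 19.0 × e^(−6 × 0.5176) = 19.0 × 0.04480 = 0.8512 mm.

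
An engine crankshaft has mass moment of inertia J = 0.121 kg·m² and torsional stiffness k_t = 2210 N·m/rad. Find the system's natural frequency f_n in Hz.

ω_n = √(k_t/J) = √(2210/0.121) = √18260 = 135.1 rad/s.
f_n = ω_n/(2π) = 135.1/6.283 = 21.51 Hz.

21.5 Hz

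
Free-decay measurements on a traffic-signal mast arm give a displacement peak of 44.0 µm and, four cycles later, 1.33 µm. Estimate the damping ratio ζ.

Logarithmic decrement δ = (1/n)·ln(x₀/x_n) = (1/4)·ln(44.0/1.33) = (1/4)·ln(33.08) = 0.8748.
ζ = δ/√(4π² + δ²) = 0.8748/√(39.48 + 0.765) = 0.8748/6.344 = 0.1379.

0.138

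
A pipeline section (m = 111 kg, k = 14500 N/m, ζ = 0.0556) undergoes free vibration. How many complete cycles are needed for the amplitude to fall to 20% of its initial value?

5 cycles

Logarithmic decrement δ = 2πζ/√(1 − ζ²) = 2π × 0.05560/√(1 − 0.00309) = 0.3499.
x_n/x₀ = e^(−nδ) ≤ 0.2; take ln: n ≥ ln(1/0.2)/δ = 1.609/0.3499 = 4.600.
So 5 complete cycles are required.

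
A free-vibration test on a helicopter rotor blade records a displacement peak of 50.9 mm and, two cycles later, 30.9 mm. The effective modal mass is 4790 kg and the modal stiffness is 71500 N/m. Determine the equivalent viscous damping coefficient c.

Logarithmic decrement δ = (1/n)·ln(x₀/x_n) = (1/2)·ln(50.9/30.9) = (1/2)·ln(1.647) = 0.2496.
ζ = δ/√(4π² + δ²) = 0.2496/√(39.48 + 0.0623) = 0.2496/6.288 = 0.03969.
c = ζ · 2√(km) = 0.03969 × 2√(71500 × 4790) = 0.03969 × 37010 = 1469 N·s/m.

1470 N·s/m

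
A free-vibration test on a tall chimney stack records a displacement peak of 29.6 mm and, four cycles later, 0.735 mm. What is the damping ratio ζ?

Logarithmic decrement δ = (1/n)·ln(x₀/x_n) = (1/4)·ln(29.6/0.735) = (1/4)·ln(40.27) = 0.9239.
ζ = δ/√(4π² + δ²) = 0.9239/√(39.48 + 0.854) = 0.9239/6.351 = 0.1455.

0.145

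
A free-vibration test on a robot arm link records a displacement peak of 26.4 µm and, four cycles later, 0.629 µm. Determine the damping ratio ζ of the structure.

Logarithmic decrement δ = (1/n)·ln(x₀/x_n) = (1/4)·ln(26.4/0.629) = (1/4)·ln(41.97) = 0.9342.
ζ = δ/√(4π² + δ²) = 0.9342/√(39.48 + 0.873) = 0.9342/6.352 = 0.1471.

0.147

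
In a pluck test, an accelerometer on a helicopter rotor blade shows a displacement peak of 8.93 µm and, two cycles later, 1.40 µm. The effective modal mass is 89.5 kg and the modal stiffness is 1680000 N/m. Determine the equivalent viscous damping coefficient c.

Logarithmic decrement δ = (1/n)·ln(x₀/x_n) = (1/2)·ln(8.93/1.40) = (1/2)·ln(6.379) = 0.9265.
ζ = δ/√(4π² + δ²) = 0.9265/√(39.48 + 0.858) = 0.9265/6.351 = 0.1459.
c = ζ · 2√(km) = 0.1459 × 2√(1680000 × 89.5) = 0.1459 × 24520 = 3577 N·s/m.

3580 N·s/m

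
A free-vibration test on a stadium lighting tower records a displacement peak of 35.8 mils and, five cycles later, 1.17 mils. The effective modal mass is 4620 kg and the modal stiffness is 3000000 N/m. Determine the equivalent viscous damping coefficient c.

Logarithmic decrement δ = (1/n)·ln(x₀/x_n) = (1/5)·ln(35.8/1.17) = (1/5)·ln(30.60) = 0.6842.
ζ = δ/√(4π² + δ²) = 0.6842/√(39.48 + 0.468) = 0.6842/6.320 = 0.1083.
c = ζ · 2√(km) = 0.1083 × 2√(3000000 × 4620) = 0.1083 × 235500 = 25490 N·s/m.

25500 N·s/m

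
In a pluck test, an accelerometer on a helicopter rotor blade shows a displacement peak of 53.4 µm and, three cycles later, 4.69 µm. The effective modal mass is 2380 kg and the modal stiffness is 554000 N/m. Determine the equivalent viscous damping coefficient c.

9290 N·s/m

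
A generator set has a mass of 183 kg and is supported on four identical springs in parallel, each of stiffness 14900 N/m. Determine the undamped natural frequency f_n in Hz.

2.87 Hz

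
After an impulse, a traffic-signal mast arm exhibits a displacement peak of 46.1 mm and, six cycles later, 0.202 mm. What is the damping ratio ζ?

0.143

Logarithmic decrement δ = (1/n)·ln(x₀/x_n) = (1/6)·ln(46.1/0.202) = (1/6)·ln(228.2) = 0.9051.
ζ = δ/√(4π² + δ²) = 0.9051/√(39.48 + 0.819) = 0.9051/6.348 = 0.1426.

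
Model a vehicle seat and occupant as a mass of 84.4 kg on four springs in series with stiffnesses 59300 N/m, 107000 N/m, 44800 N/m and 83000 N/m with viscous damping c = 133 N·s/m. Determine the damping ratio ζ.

0.0563

Series springs: 1/k_eq = 1/59300 + 1/107000 + 1/44800 + 1/83000 = 6.058×10^-5, so k_eq = 16510 N/m.
ω_n = √(k_eq/m) = √(16510/84.4) = 13.99 rad/s.
Critical damping c_c = 2√(k_eq·m) = 2√(16510 × 84.4) = 2361 N·s/m, so ζ = c/c_c = 133/2361 = 0.05634.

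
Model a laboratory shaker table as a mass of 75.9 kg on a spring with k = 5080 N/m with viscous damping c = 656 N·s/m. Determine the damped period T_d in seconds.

0.905 s

ω_n = √(k/m) = √(5080/75.9) = 8.181 rad/s.
Critical damping c_c = 2√(k·m) = 2√(5080 × 75.9) = 1242 N·s/m, so ζ = c/c_c = 656/1242 = 0.5282.
ω_d = ω_n√(1 − ζ²) = 8.181 × √(1 − 0.279) = 6.947 rad/s.
T_d = 2π/ω_d = 0.9045 s.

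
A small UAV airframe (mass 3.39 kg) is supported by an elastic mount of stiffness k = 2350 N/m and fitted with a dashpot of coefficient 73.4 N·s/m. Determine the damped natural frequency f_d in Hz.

ω_n = √(k/m) = √(2350/3.39) = 26.33 rad/s.
Critical damping c_c = 2√(k·m) = 2√(2350 × 3.39) = 178.5 N·s/m, so ζ = c/c_c = 73.4/178.5 = 0.4112.
ω_d = ω_n√(1 − ζ²) = 26.33 × √(1 − 0.169) = 24.00 rad/s.
f_d = ω_d/(2π) = 3.820 Hz.

3.82 Hz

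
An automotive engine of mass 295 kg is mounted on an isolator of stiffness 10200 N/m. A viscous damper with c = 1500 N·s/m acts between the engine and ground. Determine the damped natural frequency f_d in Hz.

ω_n = √(k/m) = √(10200/295) = 5.880 rad/s.
Critical damping c_c = 2√(k·m) = 2√(10200 × 295) = 3469 N·s/m, so ζ = c/c_c = 1500/3469 = 0.4324.
ω_d = ω_n√(1 − ζ²) = 5.880 × √(1 − 0.187) = 5.302 rad/s.
f_d = ω_d/(2π) = 0.8439 Hz.

0.844 Hz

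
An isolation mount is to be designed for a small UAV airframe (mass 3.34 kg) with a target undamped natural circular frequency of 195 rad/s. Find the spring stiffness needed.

127000 N/m

k = m·ω_n² = 3.34 × 195.0² = 3.34 × 38020 = 127000 N/m.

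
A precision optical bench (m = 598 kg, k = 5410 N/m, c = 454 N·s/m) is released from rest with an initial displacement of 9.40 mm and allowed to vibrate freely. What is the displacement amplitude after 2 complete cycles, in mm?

ζ = c/(2√(km)) = 454/(2√(5410 × 598)) = 454/3597 = 0.1262.
Logarithmic decrement δ = 2πζ/√(1 − ζ²) = 2π × 0.1262/√(1 − 0.0159) = 0.7994.
After n cycles, x_n/x₀ = e^(−nδ), so x_2 = 9.40 × e^(−2 × 0.7994) = 9.40 × 0.2022 = 1.900 mm.

1.90 mm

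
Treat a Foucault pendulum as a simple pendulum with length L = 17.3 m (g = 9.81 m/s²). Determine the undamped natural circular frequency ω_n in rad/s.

For a simple pendulum ω_n = √(g/L) = √(9.81/17.3) = √0.5671 = 0.7530 rad/s.

0.753 rad/s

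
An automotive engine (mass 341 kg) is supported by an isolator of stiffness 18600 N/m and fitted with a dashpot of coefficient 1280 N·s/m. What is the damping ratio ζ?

ω_n = √(k/m) = √(18600/341) = 7.385 rad/s.
Critical damping c_c = 2√(k·m) = 2√(18600 × 341) = 5037 N·s/m, so ζ = c/c_c = 1280/5037 = 0.2541.

0.254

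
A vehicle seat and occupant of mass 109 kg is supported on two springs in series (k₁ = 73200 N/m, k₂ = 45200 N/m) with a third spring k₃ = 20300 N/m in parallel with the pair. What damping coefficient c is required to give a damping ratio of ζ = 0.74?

3390 N·s/m

Series pair: k_s = k₁k₂/(k₁+k₂) = (73200)(45200)/(73200 + 45200) = 27940 N/m. In parallel with k₃: k_eq = 27940 + 20300 = 48240 N/m.
c_c = 2√(k_eq·m) = 2√(48240 × 109) = 4586 N·s/m.
c = ζ·c_c = 0.74 × 4586 = 3394 N·s/m.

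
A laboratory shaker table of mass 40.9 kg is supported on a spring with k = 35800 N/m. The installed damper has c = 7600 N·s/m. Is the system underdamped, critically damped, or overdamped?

overdamped

c_c = 2√(k·m) = 2420 N·s/m; ζ = c/c_c = 7600/2420 = 3.14.
Since ζ > 1 the system is overdamped.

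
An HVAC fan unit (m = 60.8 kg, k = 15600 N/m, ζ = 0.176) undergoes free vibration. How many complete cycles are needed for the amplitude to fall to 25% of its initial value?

Logarithmic decrement δ = 2πζ/√(1 − ζ²) = 2π × 0.1760/√(1 − 0.0310) = 1.123.
x_n/x₀ = e^(−nδ) ≤ 0.25; take ln: n ≥ ln(1/0.25)/δ = 1.386/1.123 = 1.234.
So 2 complete cycles are required.

2 cycles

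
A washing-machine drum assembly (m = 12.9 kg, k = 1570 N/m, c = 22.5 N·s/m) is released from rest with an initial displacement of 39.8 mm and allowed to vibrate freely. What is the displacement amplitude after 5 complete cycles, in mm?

ζ = c/(2√(km)) = 22.5/(2√(1570 × 12.9)) = 22.5/284.6 = 0.07905.
Logarithmic decrement δ = 2πζ/√(1 − ζ²) = 2π × 0.07905/√(1 − 0.00625) = 0.4983.
After n cycles, x_n/x₀ = e^(−nδ), so x_5 = 39.8 × e^(−5 × 0.4983) = 39.8 × 0.08281 = 3.296 mm.

3.30 mm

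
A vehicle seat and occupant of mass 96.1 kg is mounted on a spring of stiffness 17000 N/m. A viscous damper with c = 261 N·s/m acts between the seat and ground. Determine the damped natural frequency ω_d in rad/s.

ω_n = √(k/m) = √(17000/96.1) = 13.30 rad/s.
Critical damping c_c = 2√(k·m) = 2√(17000 × 96.1) = 2556 N·s/m, so ζ = c/c_c = 261/2556 = 0.1021.
ω_d = ω_n√(1 − ζ²) = 13.30 × √(1 − 0.0104) = 13.23 rad/s.

13.2 rad/s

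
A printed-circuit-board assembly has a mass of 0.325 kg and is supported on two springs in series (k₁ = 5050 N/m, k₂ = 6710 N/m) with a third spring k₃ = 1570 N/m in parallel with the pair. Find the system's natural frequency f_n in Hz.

18.6 Hz

Series pair: k_s = k₁k₂/(k₁+k₂) = (5050)(6710)/(5050 + 6710) = 2881 N/m. In parallel with k₃: k_eq = 2881 + 1570 = 4451 N/m.
ω_n = √(k_eq/m) = √(4451/0.325) = √13700 = 117.0 rad/s.
f_n = ω_n/(2π) = 117.0/6.283 = 18.63 Hz.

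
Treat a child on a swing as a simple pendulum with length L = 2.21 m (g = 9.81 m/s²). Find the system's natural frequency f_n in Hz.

For a simple pendulum ω_n = √(g/L) = √(9.81/2.21) = √4.439 = 2.107 rad/s.
f_n = ω_n/(2π) = 2.107/6.283 = 0.3353 Hz.

0.335 Hz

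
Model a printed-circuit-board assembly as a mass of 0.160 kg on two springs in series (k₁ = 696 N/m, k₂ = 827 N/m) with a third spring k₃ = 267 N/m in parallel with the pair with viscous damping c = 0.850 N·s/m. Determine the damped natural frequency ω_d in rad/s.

Series pair: k_s = k₁k₂/(k₁+k₂) = (696)(827)/(696 + 827) = 377.9 N/m. In parallel with k₃: k_eq = 377.9 + 267 = 644.9 N/m.
ω_n = √(k_eq/m) = √(644.9/0.160) = 63.49 rad/s.
Critical damping c_c = 2√(k_eq·m) = 2√(644.9 × 0.160) = 20.32 N·s/m, so ζ = c/c_c = 0.850/20.32 = 0.04184.
ω_d = ω_n√(1 − ζ²) = 63.49 × √(1 − 0.00175) = 63.43 rad/s.

63.4 rad/s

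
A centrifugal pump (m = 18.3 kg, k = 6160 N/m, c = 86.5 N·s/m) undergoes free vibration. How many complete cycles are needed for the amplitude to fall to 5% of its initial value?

4 cycles

ζ = c/(2√(km)) = 86.5/(2√(6160 × 18.3)) = 86.5/671.5 = 0.1288.
Logarithmic decrement δ = 2πζ/√(1 − ζ²) = 2π × 0.1288/√(1 − 0.0166) = 0.8162.
x_n/x₀ = e^(−nδ) ≤ 0.05; take ln: n ≥ ln(1/0.05)/δ = 2.996/0.8162 = 3.670.
So 4 complete cycles are required.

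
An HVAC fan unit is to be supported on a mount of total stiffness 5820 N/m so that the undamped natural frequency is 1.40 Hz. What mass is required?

ω_n = 2πf_n = 2π × 1.40 = 8.796 rad/s.
m = k/ω_n² = 5820/8.796² = 5820/77.38 = 75.22 kg.

75.2 kg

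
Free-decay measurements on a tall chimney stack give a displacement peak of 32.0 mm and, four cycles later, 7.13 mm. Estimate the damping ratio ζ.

Logarithmic decrement δ = (1/n)·ln(x₀/x_n) = (1/4)·ln(32.0/7.13) = (1/4)·ln(4.488) = 0.3754.
ζ = δ/√(4π² + δ²) = 0.3754/√(39.48 + 0.141) = 0.3754/6.294 = 0.05963.

0.0596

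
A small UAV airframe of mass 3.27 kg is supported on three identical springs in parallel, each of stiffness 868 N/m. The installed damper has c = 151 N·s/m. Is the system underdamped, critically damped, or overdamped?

underdamped

Parallel springs add: k_eq = 3 × 868 = 2604 N/m.
c_c = 2√(k_eq·m) = 184.6 N·s/m; ζ = c/c_c = 151/184.6 = 0.818.
Since ζ < 1 the system is underdamped.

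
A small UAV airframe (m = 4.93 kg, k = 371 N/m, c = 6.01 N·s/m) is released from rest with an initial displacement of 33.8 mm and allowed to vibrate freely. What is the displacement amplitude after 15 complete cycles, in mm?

ζ = c/(2√(km)) = 6.01/(2√(371 × 4.93)) = 6.01/85.53 = 0.07026.
Logarithmic decrement δ = 2πζ/√(1 − ζ²) = 2π × 0.07026/√(1 − 0.00494) = 0.4426.
After n cycles, x_n/x₀ = e^(−nδ), so x_15 = 33.8 × e^(−15 × 0.4426) = 33.8 × 0.001309 = 0.04424 mm.

0.0442 mm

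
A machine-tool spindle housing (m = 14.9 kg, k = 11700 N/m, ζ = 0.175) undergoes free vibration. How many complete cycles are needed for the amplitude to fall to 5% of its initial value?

3 cycles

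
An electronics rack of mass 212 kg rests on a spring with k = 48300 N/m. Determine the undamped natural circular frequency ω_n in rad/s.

ω_n = √(k/m) = √(48300/212) = √227.8 = 15.09 rad/s.

15.1 rad/s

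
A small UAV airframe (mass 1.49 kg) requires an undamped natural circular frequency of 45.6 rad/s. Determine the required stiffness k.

k = m·ω_n² = 1.49 × 45.60² = 1.49 × 2079 = 3098 N/m.

3100 N/m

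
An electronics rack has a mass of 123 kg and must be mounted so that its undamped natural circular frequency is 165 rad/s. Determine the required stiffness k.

k = m·ω_n² = 123 × 165.0² = 123 × 27220 = 3349000 N/m.

3350000 N/m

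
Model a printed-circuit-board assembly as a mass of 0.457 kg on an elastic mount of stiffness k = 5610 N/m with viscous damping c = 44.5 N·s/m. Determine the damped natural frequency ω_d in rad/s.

99.5 rad/s

ω_n = √(k/m) = √(5610/0.457) = 110.8 rad/s.
Critical damping c_c = 2√(k·m) = 2√(5610 × 0.457) = 101.3 N·s/m, so ζ = c/c_c = 44.5/101.3 = 0.4394.
ω_d = ω_n√(1 − ζ²) = 110.8 × √(1 − 0.193) = 99.53 rad/s.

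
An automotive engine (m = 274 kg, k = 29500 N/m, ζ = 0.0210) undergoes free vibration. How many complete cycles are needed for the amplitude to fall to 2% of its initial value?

Logarithmic decrement δ = 2πζ/√(1 − ζ²) = 2π × 0.02100/√(1 − 0.000441) = 0.1320.
x_n/x₀ = e^(−nδ) ≤ 0.02; take ln: n ≥ ln(1/0.02)/δ = 3.912/0.1320 = 29.64.
So 30 complete cycles are required.

30 cycles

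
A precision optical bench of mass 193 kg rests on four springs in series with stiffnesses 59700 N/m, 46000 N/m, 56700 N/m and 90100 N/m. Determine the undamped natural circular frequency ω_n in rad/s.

Series springs: 1/k_eq = 1/59700 + 1/46000 + 1/56700 + 1/90100 = 6.723×10^-5, so k_eq = 14880 N/m.
ω_n = √(k_eq/m) = √(14880/193) = √77.07 = 8.779 rad/s.

8.78 rad/s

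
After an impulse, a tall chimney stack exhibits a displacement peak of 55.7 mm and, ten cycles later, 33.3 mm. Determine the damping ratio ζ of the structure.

Logarithmic decrement δ = (1/n)·ln(x₀/x_n) = (1/10)·ln(55.7/33.3) = (1/10)·ln(1.673) = 0.05144.
ζ = δ/√(4π² + δ²) = 0.05144/√(39.48 + 0.00265) = 0.05144/6.283 = 0.008187.

0.00819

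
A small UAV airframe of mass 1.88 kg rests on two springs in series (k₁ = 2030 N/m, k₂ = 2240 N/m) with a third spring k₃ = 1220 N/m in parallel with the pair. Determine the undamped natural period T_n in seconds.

0.180 s

Series pair: k_s = k₁k₂/(k₁+k₂) = (2030)(2240)/(2030 + 2240) = 1065 N/m. In parallel with k₃: k_eq = 1065 + 1220 = 2285 N/m.
ω_n = √(k_eq/m) = √(2285/1.88) = √1215 = 34.86 rad/s.
T_n = 2π/ω_n = 6.283/34.86 = 0.1802 s.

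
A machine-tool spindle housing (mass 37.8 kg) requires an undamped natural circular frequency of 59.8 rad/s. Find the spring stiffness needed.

k = m·ω_n² = 37.8 × 59.80² = 37.8 × 3576 = 135200 N/m.

135000 N/m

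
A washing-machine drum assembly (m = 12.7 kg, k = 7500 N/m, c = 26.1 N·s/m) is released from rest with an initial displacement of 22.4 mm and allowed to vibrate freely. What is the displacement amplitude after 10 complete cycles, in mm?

ζ = c/(2√(km)) = 26.1/(2√(7500 × 12.7)) = 26.1/617.3 = 0.04228.
Logarithmic decrement δ = 2πζ/√(1 − ζ²) = 2π × 0.04228/√(1 − 0.00179) = 0.2659.
After n cycles, x_n/x₀ = e^(−nδ), so x_10 = 22.4 × e^(−10 × 0.2659) = 22.4 × 0.07001 = 1.568 mm.

1.57 mm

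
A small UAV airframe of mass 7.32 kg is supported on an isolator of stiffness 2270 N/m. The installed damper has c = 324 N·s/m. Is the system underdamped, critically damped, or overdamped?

c_c = 2√(k·m) = 257.8 N·s/m; ζ = c/c_c = 324/257.8 = 1.26.
Since ζ > 1 the system is overdamped.

overdamped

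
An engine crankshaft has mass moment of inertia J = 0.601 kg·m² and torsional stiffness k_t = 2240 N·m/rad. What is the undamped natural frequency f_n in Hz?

9.72 Hz

ω_n = √(k_t/J) = √(2240/0.601) = √3727 = 61.05 rad/s.
f_n = ω_n/(2π) = 61.05/6.283 = 9.716 Hz.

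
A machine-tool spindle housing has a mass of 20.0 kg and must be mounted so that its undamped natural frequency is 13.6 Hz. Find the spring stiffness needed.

ω_n = 2πf_n = 2π × 13.6 = 85.45 rad/s.
k = m·ω_n² = 20.0 × 85.45² = 20.0 × 7302 = 146000 N/m.

146000 N/m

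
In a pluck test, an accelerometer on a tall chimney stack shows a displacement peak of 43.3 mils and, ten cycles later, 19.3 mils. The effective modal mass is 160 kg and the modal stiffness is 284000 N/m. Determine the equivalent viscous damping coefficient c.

Logarithmic decrement δ = (1/n)·ln(x₀/x_n) = (1/10)·ln(43.3/19.3) = (1/10)·ln(2.244) = 0.08080.
ζ = δ/√(4π² + δ²) = 0.08080/√(39.48 + 0.00653) = 0.08080/6.284 = 0.01286.
c = ζ · 2√(km) = 0.01286 × 2√(284000 × 160) = 0.01286 × 13480 = 173.4 N·s/m.

173 N·s/m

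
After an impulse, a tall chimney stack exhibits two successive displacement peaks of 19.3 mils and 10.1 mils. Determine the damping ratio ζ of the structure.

0.103

Logarithmic decrement δ = (1/n)·ln(x₀/x_n) = (1/1)·ln(19.3/10.1) = (1/1)·ln(1.911) = 0.6476.
ζ = δ/√(4π² + δ²) = 0.6476/√(39.48 + 0.419) = 0.6476/6.316 = 0.1025.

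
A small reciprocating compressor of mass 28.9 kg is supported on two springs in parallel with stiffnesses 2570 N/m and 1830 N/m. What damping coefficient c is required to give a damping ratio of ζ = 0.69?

492 N·s/m

Parallel springs add: k_eq = 2570 + 1830 = 4400 N/m.
c_c = 2√(k_eq·m) = 2√(4400 × 28.9) = 713.2 N·s/m.
c = ζ·c_c = 0.69 × 713.2 = 492.1 N·s/m.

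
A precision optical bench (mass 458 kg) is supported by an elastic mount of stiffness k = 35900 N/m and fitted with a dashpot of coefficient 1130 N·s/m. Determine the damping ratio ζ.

ω_n = √(k/m) = √(35900/458) = 8.853 rad/s.
Critical damping c_c = 2√(k·m) = 2√(35900 × 458) = 8110 N·s/m, so ζ = c/c_c = 1130/8110 = 0.1393.

0.139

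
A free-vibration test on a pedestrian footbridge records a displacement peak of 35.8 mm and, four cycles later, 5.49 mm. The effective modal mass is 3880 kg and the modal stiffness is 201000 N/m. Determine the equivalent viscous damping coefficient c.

4160 N·s/m

Logarithmic decrement δ = (1/n)·ln(x₀/x_n) = (1/4)·ln(35.8/5.49) = (1/4)·ln(6.521) = 0.4688.
ζ = δ/√(4π² + δ²) = 0.4688/√(39.48 + 0.220) = 0.4688/6.301 = 0.07440.
c = ζ · 2√(km) = 0.07440 × 2√(201000 × 3880) = 0.07440 × 55850 = 4155 N·s/m.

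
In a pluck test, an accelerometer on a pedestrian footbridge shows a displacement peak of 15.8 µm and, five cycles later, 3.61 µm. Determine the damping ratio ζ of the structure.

0.0469

Logarithmic decrement δ = (1/n)·ln(x₀/x_n) = (1/5)·ln(15.8/3.61) = (1/5)·ln(4.377) = 0.2953.
ζ = δ/√(4π² + δ²) = 0.2953/√(39.48 + 0.0872) = 0.2953/6.290 = 0.04694.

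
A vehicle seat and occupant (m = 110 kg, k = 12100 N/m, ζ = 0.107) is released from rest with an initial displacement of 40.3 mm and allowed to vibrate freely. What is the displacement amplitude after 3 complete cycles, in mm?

Logarithmic decrement δ = 2πζ/√(1 − ζ²) = 2π × 0.1070/√(1 − 0.0114) = 0.6762.
After n cycles, x_n/x₀ = e^(−nδ), so x_3 = 40.3 × e^(−3 × 0.6762) = 40.3 × 0.1315 = 5.301 mm.

5.30 mm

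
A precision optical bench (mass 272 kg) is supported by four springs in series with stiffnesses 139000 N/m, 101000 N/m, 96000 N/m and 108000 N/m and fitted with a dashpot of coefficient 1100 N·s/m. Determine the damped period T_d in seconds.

Series springs: 1/k_eq = 1/139000 + 1/101000 + 1/96000 + 1/108000 = 3.677×10^-5, so k_eq = 27200 N/m.
ω_n = √(k_eq/m) = √(27200/272) = 9.999 rad/s.
Critical damping c_c = 2√(k_eq·m) = 2√(27200 × 272) = 5440 N·s/m, so ζ = c/c_c = 1100/5440 = 0.2022.
ω_d = ω_n√(1 − ζ²) = 9.999 × √(1 − 0.0409) = 9.793 rad/s.
T_d = 2π/ω_d = 0.6416 s.

0.642 s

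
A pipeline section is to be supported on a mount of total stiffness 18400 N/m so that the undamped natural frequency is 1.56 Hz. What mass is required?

ω_n = 2πf_n = 2π × 1.56 = 9.802 rad/s.
m = k/ω_n² = 18400/9.802² = 18400/96.07 = 191.5 kg.

192 kg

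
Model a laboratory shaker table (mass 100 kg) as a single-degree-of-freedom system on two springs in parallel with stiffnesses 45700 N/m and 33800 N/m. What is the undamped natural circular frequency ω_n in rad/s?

Parallel springs add: k_eq = 45700 + 33800 = 79500 N/m.
ω_n = √(k_eq/m) = √(79500/100) = √795.0 = 28.20 rad/s.

28.2 rad/s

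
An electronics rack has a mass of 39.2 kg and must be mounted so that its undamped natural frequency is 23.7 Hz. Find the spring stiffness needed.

ω_n = 2πf_n = 2π × 23.7 = 148.9 rad/s.
k = m·ω_n² = 39.2 × 148.9² = 39.2 × 22170 = 869200 N/m.

869000 N/m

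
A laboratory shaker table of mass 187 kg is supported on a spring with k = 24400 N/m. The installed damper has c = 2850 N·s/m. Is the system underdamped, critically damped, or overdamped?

c_c = 2√(k·m) = 4272 N·s/m; ζ = c/c_c = 2850/4272 = 0.667.
Since ζ < 1 the system is underdamped.

underdamped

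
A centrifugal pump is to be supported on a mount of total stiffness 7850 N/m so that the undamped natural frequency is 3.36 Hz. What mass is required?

17.6 kg

ω_n = 2πf_n = 2π × 3.36 = 21.11 rad/s.
m = k/ω_n² = 7850/21.11² = 7850/445.7 = 17.61 kg.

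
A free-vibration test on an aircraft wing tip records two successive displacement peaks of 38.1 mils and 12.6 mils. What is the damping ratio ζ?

0.173

Logarithmic decrement δ = (1/n)·ln(x₀/x_n) = (1/1)·ln(38.1/12.6) = (1/1)·ln(3.024) = 1.107.
ζ = δ/√(4π² + δ²) = 1.107/√(39.48 + 1.22) = 1.107/6.380 = 0.1734.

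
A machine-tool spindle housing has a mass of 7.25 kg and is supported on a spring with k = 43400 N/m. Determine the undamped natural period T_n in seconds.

0.0812 s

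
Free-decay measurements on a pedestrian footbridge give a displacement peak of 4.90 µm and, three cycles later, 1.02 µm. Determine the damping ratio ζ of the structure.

Logarithmic decrement δ = (1/n)·ln(x₀/x_n) = (1/3)·ln(4.90/1.02) = (1/3)·ln(4.804) = 0.5231.
ζ = δ/√(4π² + δ²) = 0.5231/√(39.48 + 0.274) = 0.5231/6.305 = 0.08297.

0.0830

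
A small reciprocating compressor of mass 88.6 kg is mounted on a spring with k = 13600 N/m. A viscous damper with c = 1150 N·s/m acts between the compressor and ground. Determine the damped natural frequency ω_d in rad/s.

ω_n = √(k/m) = √(13600/88.6) = 12.39 rad/s.
Critical damping c_c = 2√(k·m) = 2√(13600 × 88.6) = 2195 N·s/m, so ζ = c/c_c = 1150/2195 = 0.5238.
ω_d = ω_n√(1 − ζ²) = 12.39 × √(1 − 0.274) = 10.55 rad/s.

10.6 rad/s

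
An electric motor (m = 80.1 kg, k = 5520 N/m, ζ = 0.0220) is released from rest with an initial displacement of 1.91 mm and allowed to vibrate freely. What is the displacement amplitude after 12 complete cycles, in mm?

Logarithmic decrement δ = 2πζ/√(1 − ζ²) = 2π × 0.02200/√(1 − 0.000484) = 0.1383.
After n cycles, x_n/x₀ = e^(−nδ), so x_12 = 1.91 × e^(−12 × 0.1383) = 1.91 × 0.1903 = 0.3635 mm.

0.363 mm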